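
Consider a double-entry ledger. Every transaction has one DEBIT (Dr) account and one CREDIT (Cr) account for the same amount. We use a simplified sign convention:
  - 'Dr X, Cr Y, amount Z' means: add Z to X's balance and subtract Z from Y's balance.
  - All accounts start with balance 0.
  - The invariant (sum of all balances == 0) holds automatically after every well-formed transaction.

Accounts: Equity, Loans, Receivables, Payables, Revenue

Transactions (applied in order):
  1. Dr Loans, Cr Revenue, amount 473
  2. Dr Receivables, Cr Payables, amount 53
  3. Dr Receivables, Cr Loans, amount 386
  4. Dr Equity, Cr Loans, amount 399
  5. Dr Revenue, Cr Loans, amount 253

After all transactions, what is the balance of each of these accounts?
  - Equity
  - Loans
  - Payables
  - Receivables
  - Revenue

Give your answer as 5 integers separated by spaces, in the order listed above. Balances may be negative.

Answer: 399 -565 -53 439 -220

Derivation:
After txn 1 (Dr Loans, Cr Revenue, amount 473): Loans=473 Revenue=-473
After txn 2 (Dr Receivables, Cr Payables, amount 53): Loans=473 Payables=-53 Receivables=53 Revenue=-473
After txn 3 (Dr Receivables, Cr Loans, amount 386): Loans=87 Payables=-53 Receivables=439 Revenue=-473
After txn 4 (Dr Equity, Cr Loans, amount 399): Equity=399 Loans=-312 Payables=-53 Receivables=439 Revenue=-473
After txn 5 (Dr Revenue, Cr Loans, amount 253): Equity=399 Loans=-565 Payables=-53 Receivables=439 Revenue=-220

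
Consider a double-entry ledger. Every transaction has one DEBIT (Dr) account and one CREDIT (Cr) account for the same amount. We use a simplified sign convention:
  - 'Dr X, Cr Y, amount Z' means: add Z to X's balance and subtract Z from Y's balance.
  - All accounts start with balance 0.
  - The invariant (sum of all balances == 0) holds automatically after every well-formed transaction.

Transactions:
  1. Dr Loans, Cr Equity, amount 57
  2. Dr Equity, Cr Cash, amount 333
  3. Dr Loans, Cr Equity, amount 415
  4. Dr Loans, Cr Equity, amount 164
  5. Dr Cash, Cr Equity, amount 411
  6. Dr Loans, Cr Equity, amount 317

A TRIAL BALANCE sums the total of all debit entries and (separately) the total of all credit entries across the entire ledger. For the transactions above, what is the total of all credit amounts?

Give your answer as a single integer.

Answer: 1697

Derivation:
Txn 1: credit+=57
Txn 2: credit+=333
Txn 3: credit+=415
Txn 4: credit+=164
Txn 5: credit+=411
Txn 6: credit+=317
Total credits = 1697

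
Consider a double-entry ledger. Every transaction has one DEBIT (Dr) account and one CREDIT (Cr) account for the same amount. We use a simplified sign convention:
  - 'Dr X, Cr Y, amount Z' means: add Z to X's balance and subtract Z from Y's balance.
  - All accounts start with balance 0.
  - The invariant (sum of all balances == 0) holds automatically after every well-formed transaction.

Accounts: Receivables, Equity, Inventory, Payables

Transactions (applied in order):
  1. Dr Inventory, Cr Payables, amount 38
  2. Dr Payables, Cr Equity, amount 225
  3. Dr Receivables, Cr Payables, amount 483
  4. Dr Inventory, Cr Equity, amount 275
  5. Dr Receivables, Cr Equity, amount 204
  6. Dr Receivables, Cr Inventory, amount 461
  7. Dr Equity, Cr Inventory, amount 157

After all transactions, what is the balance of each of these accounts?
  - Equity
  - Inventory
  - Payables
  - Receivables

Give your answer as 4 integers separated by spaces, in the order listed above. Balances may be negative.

After txn 1 (Dr Inventory, Cr Payables, amount 38): Inventory=38 Payables=-38
After txn 2 (Dr Payables, Cr Equity, amount 225): Equity=-225 Inventory=38 Payables=187
After txn 3 (Dr Receivables, Cr Payables, amount 483): Equity=-225 Inventory=38 Payables=-296 Receivables=483
After txn 4 (Dr Inventory, Cr Equity, amount 275): Equity=-500 Inventory=313 Payables=-296 Receivables=483
After txn 5 (Dr Receivables, Cr Equity, amount 204): Equity=-704 Inventory=313 Payables=-296 Receivables=687
After txn 6 (Dr Receivables, Cr Inventory, amount 461): Equity=-704 Inventory=-148 Payables=-296 Receivables=1148
After txn 7 (Dr Equity, Cr Inventory, amount 157): Equity=-547 Inventory=-305 Payables=-296 Receivables=1148

Answer: -547 -305 -296 1148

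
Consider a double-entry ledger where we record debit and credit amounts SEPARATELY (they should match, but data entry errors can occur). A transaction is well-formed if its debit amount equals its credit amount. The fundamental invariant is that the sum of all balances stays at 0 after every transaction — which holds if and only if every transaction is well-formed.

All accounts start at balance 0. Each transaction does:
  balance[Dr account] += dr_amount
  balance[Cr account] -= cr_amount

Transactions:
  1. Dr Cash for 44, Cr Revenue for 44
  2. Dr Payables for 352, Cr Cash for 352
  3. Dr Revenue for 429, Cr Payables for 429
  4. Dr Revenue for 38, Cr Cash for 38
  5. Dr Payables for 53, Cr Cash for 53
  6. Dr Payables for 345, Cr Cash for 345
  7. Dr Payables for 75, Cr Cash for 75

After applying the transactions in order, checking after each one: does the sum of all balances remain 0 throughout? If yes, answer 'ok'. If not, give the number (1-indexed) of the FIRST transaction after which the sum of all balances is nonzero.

After txn 1: dr=44 cr=44 sum_balances=0
After txn 2: dr=352 cr=352 sum_balances=0
After txn 3: dr=429 cr=429 sum_balances=0
After txn 4: dr=38 cr=38 sum_balances=0
After txn 5: dr=53 cr=53 sum_balances=0
After txn 6: dr=345 cr=345 sum_balances=0
After txn 7: dr=75 cr=75 sum_balances=0

Answer: ok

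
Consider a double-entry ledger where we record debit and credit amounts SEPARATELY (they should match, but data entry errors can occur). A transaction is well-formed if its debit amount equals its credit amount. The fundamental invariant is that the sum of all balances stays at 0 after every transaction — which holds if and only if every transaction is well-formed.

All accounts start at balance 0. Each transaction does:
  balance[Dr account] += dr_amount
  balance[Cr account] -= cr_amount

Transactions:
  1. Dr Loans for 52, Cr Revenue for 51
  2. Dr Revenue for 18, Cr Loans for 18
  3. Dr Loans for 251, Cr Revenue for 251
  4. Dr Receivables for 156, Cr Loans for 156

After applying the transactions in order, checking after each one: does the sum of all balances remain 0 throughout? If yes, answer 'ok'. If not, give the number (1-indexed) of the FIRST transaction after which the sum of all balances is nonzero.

Answer: 1

Derivation:
After txn 1: dr=52 cr=51 sum_balances=1
After txn 2: dr=18 cr=18 sum_balances=1
After txn 3: dr=251 cr=251 sum_balances=1
After txn 4: dr=156 cr=156 sum_balances=1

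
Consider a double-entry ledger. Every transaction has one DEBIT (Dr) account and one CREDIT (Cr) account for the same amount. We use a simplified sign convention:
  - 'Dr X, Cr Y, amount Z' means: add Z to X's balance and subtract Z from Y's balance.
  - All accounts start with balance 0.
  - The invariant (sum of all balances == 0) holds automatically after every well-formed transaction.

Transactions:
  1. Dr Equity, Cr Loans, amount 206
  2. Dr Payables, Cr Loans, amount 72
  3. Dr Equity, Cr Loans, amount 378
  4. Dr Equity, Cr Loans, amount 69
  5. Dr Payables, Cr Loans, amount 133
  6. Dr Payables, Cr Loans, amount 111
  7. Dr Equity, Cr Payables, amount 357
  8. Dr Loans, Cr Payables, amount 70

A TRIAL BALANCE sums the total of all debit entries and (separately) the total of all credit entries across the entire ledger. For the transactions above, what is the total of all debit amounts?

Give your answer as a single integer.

Answer: 1396

Derivation:
Txn 1: debit+=206
Txn 2: debit+=72
Txn 3: debit+=378
Txn 4: debit+=69
Txn 5: debit+=133
Txn 6: debit+=111
Txn 7: debit+=357
Txn 8: debit+=70
Total debits = 1396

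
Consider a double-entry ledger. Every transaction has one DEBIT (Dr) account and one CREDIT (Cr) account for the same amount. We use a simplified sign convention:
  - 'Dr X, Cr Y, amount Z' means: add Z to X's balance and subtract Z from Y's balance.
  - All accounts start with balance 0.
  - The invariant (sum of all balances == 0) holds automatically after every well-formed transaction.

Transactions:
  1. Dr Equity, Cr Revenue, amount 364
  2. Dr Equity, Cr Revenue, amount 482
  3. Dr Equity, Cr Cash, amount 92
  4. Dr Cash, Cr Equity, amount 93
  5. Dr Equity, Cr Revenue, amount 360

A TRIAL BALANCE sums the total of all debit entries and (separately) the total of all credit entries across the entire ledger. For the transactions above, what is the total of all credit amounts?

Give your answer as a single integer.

Answer: 1391

Derivation:
Txn 1: credit+=364
Txn 2: credit+=482
Txn 3: credit+=92
Txn 4: credit+=93
Txn 5: credit+=360
Total credits = 1391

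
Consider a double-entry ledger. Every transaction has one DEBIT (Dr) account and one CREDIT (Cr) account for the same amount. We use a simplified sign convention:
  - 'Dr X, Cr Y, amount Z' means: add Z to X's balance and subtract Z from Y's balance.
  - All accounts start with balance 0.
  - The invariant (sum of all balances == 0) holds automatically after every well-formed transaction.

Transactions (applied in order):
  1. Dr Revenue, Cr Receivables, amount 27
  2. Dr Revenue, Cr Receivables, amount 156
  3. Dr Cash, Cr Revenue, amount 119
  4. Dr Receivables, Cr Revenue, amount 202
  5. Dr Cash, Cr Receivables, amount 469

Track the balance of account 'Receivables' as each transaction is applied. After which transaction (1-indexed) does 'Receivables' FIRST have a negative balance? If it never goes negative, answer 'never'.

Answer: 1

Derivation:
After txn 1: Receivables=-27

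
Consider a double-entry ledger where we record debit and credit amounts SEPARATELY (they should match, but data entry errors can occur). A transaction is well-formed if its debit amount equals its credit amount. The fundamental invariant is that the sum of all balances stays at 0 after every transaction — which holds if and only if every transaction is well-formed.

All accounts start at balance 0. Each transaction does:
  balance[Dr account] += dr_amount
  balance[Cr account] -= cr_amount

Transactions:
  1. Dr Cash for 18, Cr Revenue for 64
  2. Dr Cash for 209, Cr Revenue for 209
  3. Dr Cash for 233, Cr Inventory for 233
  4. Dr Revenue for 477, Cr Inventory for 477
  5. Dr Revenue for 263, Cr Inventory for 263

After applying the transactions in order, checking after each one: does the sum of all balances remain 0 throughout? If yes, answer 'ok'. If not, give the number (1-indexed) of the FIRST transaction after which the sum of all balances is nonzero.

After txn 1: dr=18 cr=64 sum_balances=-46
After txn 2: dr=209 cr=209 sum_balances=-46
After txn 3: dr=233 cr=233 sum_balances=-46
After txn 4: dr=477 cr=477 sum_balances=-46
After txn 5: dr=263 cr=263 sum_balances=-46

Answer: 1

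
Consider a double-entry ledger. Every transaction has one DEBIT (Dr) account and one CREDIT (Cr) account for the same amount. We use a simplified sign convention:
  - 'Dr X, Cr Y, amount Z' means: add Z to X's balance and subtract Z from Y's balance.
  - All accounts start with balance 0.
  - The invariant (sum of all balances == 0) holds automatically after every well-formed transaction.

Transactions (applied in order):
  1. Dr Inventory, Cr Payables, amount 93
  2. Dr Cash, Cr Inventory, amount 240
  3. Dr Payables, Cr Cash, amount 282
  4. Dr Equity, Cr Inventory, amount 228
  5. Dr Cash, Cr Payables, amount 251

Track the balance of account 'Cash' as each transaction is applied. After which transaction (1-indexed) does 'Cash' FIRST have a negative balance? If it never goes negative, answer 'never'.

After txn 1: Cash=0
After txn 2: Cash=240
After txn 3: Cash=-42

Answer: 3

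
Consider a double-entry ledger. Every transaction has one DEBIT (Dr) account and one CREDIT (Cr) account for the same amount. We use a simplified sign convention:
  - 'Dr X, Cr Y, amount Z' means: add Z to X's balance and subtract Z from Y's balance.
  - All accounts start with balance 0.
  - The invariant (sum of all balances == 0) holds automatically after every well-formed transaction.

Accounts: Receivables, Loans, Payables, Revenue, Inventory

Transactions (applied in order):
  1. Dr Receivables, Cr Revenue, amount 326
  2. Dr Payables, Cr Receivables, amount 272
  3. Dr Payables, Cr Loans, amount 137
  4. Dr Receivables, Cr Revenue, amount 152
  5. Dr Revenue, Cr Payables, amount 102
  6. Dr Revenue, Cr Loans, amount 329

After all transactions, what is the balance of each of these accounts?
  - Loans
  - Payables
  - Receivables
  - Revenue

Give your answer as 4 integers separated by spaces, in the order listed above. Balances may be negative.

After txn 1 (Dr Receivables, Cr Revenue, amount 326): Receivables=326 Revenue=-326
After txn 2 (Dr Payables, Cr Receivables, amount 272): Payables=272 Receivables=54 Revenue=-326
After txn 3 (Dr Payables, Cr Loans, amount 137): Loans=-137 Payables=409 Receivables=54 Revenue=-326
After txn 4 (Dr Receivables, Cr Revenue, amount 152): Loans=-137 Payables=409 Receivables=206 Revenue=-478
After txn 5 (Dr Revenue, Cr Payables, amount 102): Loans=-137 Payables=307 Receivables=206 Revenue=-376
After txn 6 (Dr Revenue, Cr Loans, amount 329): Loans=-466 Payables=307 Receivables=206 Revenue=-47

Answer: -466 307 206 -47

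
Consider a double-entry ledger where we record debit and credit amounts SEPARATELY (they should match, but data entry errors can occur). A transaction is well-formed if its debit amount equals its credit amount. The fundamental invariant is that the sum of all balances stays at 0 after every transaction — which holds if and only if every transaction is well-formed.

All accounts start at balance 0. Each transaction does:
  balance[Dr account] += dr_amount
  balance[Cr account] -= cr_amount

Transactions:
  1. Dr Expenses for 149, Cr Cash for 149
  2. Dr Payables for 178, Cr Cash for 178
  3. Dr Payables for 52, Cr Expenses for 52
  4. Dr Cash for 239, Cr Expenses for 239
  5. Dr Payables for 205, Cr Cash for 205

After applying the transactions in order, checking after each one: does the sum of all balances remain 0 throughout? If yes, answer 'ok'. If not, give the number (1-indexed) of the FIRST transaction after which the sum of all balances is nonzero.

Answer: ok

Derivation:
After txn 1: dr=149 cr=149 sum_balances=0
After txn 2: dr=178 cr=178 sum_balances=0
After txn 3: dr=52 cr=52 sum_balances=0
After txn 4: dr=239 cr=239 sum_balances=0
After txn 5: dr=205 cr=205 sum_balances=0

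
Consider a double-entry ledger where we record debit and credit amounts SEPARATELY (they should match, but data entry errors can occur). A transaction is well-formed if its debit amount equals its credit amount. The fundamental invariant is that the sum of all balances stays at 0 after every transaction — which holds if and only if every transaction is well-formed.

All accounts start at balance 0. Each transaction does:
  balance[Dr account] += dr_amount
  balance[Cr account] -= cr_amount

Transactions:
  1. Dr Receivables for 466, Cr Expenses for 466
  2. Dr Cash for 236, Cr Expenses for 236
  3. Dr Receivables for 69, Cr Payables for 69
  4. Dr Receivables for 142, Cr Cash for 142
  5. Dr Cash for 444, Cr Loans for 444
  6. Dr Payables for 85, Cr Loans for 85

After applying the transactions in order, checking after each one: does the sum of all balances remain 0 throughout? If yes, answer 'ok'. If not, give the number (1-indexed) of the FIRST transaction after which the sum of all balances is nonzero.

Answer: ok

Derivation:
After txn 1: dr=466 cr=466 sum_balances=0
After txn 2: dr=236 cr=236 sum_balances=0
After txn 3: dr=69 cr=69 sum_balances=0
After txn 4: dr=142 cr=142 sum_balances=0
After txn 5: dr=444 cr=444 sum_balances=0
After txn 6: dr=85 cr=85 sum_balances=0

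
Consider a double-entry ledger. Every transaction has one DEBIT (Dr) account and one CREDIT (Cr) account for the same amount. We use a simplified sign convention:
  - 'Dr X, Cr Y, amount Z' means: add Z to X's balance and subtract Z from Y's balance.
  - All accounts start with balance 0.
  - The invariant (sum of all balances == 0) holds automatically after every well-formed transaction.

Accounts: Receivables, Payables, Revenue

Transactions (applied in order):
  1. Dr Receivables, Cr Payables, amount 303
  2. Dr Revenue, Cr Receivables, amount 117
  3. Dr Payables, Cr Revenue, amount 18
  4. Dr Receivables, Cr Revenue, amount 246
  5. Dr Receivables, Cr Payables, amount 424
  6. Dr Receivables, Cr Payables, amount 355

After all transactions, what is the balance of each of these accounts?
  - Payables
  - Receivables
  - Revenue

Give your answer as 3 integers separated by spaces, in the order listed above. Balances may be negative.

After txn 1 (Dr Receivables, Cr Payables, amount 303): Payables=-303 Receivables=303
After txn 2 (Dr Revenue, Cr Receivables, amount 117): Payables=-303 Receivables=186 Revenue=117
After txn 3 (Dr Payables, Cr Revenue, amount 18): Payables=-285 Receivables=186 Revenue=99
After txn 4 (Dr Receivables, Cr Revenue, amount 246): Payables=-285 Receivables=432 Revenue=-147
After txn 5 (Dr Receivables, Cr Payables, amount 424): Payables=-709 Receivables=856 Revenue=-147
After txn 6 (Dr Receivables, Cr Payables, amount 355): Payables=-1064 Receivables=1211 Revenue=-147

Answer: -1064 1211 -147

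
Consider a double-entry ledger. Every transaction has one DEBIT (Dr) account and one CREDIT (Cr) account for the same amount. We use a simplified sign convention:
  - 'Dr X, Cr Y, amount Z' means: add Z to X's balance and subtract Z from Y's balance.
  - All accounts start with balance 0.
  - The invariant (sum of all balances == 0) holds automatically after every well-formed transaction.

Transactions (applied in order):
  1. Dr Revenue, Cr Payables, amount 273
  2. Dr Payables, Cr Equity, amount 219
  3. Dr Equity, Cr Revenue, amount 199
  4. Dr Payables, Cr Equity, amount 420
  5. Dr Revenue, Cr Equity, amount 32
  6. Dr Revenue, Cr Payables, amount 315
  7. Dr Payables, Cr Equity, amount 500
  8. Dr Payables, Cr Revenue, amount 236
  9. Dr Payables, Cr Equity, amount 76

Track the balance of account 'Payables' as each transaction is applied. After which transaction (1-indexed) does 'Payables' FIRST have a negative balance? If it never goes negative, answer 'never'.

After txn 1: Payables=-273

Answer: 1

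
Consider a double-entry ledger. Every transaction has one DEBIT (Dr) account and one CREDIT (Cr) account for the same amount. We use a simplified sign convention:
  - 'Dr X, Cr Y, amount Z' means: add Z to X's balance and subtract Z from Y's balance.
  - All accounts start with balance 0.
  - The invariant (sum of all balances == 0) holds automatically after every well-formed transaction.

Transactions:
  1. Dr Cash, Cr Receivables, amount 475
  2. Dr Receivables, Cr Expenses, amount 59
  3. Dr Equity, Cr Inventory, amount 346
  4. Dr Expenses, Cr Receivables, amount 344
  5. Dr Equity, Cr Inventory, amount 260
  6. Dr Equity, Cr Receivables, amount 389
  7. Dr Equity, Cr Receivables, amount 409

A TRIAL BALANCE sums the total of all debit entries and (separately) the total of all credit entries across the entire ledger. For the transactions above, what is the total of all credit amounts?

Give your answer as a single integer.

Answer: 2282

Derivation:
Txn 1: credit+=475
Txn 2: credit+=59
Txn 3: credit+=346
Txn 4: credit+=344
Txn 5: credit+=260
Txn 6: credit+=389
Txn 7: credit+=409
Total credits = 2282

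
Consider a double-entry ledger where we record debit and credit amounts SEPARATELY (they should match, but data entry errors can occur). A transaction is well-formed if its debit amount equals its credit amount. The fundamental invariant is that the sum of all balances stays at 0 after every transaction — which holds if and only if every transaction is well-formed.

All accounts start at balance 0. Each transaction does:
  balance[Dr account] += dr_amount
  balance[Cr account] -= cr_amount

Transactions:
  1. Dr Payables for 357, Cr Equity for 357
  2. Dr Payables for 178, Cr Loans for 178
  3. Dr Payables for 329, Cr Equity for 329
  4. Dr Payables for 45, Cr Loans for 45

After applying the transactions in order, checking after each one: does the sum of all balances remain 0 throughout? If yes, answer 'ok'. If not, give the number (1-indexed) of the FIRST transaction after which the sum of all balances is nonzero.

Answer: ok

Derivation:
After txn 1: dr=357 cr=357 sum_balances=0
After txn 2: dr=178 cr=178 sum_balances=0
After txn 3: dr=329 cr=329 sum_balances=0
After txn 4: dr=45 cr=45 sum_balances=0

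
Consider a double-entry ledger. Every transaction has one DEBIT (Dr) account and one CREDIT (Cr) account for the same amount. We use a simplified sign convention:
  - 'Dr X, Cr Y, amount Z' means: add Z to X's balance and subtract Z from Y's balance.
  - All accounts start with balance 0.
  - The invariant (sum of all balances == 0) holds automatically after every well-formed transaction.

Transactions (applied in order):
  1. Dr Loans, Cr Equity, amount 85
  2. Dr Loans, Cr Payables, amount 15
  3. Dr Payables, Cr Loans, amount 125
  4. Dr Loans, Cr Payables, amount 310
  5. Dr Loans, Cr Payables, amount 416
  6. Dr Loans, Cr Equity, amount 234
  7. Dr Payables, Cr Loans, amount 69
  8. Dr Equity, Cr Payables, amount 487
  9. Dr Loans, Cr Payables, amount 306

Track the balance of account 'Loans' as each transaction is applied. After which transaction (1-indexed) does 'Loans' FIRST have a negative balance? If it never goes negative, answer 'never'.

Answer: 3

Derivation:
After txn 1: Loans=85
After txn 2: Loans=100
After txn 3: Loans=-25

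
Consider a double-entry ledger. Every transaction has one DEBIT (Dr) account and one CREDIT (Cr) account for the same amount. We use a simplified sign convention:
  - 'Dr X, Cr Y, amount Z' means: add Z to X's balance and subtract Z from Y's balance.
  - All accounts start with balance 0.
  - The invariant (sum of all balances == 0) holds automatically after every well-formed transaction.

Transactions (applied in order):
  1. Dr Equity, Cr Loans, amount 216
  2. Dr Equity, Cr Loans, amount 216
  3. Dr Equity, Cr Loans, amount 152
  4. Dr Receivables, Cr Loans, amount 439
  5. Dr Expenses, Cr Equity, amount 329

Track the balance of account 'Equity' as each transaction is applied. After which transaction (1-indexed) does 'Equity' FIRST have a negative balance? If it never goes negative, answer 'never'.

Answer: never

Derivation:
After txn 1: Equity=216
After txn 2: Equity=432
After txn 3: Equity=584
After txn 4: Equity=584
After txn 5: Equity=255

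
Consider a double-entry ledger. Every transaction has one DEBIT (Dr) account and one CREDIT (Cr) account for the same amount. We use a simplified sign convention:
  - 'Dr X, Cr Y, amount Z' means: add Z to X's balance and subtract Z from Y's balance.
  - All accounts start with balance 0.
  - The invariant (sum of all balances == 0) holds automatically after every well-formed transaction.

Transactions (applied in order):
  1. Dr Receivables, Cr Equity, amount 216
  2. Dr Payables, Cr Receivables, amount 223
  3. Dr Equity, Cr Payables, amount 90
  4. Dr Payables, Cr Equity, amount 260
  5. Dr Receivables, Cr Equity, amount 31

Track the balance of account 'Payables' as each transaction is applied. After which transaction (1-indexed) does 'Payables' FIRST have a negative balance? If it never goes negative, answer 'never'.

Answer: never

Derivation:
After txn 1: Payables=0
After txn 2: Payables=223
After txn 3: Payables=133
After txn 4: Payables=393
After txn 5: Payables=393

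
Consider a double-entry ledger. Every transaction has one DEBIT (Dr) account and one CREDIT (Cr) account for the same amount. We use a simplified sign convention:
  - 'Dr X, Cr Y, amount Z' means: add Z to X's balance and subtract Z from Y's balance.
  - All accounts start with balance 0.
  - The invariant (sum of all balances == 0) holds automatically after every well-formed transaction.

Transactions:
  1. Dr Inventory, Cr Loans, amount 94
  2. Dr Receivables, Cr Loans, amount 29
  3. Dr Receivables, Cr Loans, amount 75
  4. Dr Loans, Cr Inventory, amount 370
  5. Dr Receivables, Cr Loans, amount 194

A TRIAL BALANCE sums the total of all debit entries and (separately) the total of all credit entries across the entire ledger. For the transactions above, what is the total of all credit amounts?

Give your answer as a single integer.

Answer: 762

Derivation:
Txn 1: credit+=94
Txn 2: credit+=29
Txn 3: credit+=75
Txn 4: credit+=370
Txn 5: credit+=194
Total credits = 762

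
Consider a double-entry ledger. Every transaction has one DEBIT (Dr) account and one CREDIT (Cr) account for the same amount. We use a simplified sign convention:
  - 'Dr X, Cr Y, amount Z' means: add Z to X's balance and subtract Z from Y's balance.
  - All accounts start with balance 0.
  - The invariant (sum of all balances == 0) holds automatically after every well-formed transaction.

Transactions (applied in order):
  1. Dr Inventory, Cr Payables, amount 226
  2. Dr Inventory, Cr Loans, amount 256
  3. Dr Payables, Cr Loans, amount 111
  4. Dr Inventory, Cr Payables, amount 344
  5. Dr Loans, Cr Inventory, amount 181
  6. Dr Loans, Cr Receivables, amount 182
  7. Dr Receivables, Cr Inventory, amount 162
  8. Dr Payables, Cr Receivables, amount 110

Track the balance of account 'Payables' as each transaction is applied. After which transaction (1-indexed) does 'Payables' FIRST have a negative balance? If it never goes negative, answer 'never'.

After txn 1: Payables=-226

Answer: 1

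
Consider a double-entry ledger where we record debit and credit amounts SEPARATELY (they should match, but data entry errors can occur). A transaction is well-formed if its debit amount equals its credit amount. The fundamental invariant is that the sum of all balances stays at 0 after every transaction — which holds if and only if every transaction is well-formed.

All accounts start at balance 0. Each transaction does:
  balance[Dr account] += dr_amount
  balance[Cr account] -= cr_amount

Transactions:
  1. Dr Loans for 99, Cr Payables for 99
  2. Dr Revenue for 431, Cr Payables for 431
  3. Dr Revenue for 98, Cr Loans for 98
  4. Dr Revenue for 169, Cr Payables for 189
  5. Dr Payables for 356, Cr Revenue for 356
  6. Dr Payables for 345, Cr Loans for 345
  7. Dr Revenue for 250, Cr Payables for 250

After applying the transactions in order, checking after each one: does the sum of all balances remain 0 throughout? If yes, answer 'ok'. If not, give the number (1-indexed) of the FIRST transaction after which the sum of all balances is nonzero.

Answer: 4

Derivation:
After txn 1: dr=99 cr=99 sum_balances=0
After txn 2: dr=431 cr=431 sum_balances=0
After txn 3: dr=98 cr=98 sum_balances=0
After txn 4: dr=169 cr=189 sum_balances=-20
After txn 5: dr=356 cr=356 sum_balances=-20
After txn 6: dr=345 cr=345 sum_balances=-20
After txn 7: dr=250 cr=250 sum_balances=-20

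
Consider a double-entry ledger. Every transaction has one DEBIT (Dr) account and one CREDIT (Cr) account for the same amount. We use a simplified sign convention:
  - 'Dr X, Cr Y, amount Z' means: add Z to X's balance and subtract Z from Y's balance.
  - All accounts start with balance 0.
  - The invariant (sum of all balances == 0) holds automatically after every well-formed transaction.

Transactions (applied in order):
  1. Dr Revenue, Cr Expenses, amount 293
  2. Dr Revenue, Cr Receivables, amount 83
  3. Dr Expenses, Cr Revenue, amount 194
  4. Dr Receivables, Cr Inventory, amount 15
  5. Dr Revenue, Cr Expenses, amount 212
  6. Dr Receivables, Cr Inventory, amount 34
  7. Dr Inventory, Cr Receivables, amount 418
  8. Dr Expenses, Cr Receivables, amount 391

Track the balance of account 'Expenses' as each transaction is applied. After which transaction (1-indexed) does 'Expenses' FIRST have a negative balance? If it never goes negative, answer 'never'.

After txn 1: Expenses=-293

Answer: 1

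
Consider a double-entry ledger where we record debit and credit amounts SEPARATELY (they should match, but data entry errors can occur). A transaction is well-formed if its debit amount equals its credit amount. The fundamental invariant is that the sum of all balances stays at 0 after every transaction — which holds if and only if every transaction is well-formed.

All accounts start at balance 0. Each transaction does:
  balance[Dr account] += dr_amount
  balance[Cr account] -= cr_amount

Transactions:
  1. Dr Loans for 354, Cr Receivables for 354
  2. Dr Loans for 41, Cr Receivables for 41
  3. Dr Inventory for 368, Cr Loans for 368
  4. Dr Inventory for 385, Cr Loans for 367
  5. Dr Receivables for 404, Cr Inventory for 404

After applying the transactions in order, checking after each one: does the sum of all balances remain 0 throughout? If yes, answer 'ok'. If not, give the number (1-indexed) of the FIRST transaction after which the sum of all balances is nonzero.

After txn 1: dr=354 cr=354 sum_balances=0
After txn 2: dr=41 cr=41 sum_balances=0
After txn 3: dr=368 cr=368 sum_balances=0
After txn 4: dr=385 cr=367 sum_balances=18
After txn 5: dr=404 cr=404 sum_balances=18

Answer: 4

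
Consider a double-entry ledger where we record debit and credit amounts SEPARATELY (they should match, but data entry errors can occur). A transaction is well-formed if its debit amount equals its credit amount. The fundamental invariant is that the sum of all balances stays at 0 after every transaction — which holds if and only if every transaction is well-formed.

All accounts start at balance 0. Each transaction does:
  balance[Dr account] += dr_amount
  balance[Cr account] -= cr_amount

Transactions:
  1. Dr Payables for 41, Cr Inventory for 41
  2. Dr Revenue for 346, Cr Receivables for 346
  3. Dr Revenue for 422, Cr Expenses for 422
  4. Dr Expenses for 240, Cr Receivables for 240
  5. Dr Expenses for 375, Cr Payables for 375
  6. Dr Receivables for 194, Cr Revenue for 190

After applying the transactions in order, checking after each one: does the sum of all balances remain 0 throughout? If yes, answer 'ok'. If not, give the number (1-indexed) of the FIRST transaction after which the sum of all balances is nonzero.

Answer: 6

Derivation:
After txn 1: dr=41 cr=41 sum_balances=0
After txn 2: dr=346 cr=346 sum_balances=0
After txn 3: dr=422 cr=422 sum_balances=0
After txn 4: dr=240 cr=240 sum_balances=0
After txn 5: dr=375 cr=375 sum_balances=0
After txn 6: dr=194 cr=190 sum_balances=4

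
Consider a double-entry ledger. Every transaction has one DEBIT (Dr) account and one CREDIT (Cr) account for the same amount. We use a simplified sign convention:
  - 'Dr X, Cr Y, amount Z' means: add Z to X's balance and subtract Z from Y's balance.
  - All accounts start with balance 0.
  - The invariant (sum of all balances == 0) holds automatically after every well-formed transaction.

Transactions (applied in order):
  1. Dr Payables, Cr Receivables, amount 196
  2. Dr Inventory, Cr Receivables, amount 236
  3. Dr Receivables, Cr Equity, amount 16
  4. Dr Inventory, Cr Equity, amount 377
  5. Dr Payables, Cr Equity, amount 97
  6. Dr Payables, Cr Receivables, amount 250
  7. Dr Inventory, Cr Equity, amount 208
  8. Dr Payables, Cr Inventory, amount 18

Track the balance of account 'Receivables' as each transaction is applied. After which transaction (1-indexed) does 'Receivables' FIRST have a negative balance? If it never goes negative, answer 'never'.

After txn 1: Receivables=-196

Answer: 1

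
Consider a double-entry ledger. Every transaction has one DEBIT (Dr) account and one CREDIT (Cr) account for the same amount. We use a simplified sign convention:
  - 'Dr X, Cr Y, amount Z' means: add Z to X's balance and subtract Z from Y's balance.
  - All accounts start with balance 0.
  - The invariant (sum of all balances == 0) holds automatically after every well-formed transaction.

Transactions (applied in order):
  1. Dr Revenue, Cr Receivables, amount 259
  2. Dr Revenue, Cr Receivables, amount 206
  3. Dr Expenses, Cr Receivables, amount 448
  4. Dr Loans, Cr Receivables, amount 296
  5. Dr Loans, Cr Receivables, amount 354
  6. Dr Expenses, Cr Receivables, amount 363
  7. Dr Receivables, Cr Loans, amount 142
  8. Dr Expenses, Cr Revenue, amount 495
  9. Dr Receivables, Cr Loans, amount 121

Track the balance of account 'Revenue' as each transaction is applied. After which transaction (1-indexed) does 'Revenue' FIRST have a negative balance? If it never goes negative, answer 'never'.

Answer: 8

Derivation:
After txn 1: Revenue=259
After txn 2: Revenue=465
After txn 3: Revenue=465
After txn 4: Revenue=465
After txn 5: Revenue=465
After txn 6: Revenue=465
After txn 7: Revenue=465
After txn 8: Revenue=-30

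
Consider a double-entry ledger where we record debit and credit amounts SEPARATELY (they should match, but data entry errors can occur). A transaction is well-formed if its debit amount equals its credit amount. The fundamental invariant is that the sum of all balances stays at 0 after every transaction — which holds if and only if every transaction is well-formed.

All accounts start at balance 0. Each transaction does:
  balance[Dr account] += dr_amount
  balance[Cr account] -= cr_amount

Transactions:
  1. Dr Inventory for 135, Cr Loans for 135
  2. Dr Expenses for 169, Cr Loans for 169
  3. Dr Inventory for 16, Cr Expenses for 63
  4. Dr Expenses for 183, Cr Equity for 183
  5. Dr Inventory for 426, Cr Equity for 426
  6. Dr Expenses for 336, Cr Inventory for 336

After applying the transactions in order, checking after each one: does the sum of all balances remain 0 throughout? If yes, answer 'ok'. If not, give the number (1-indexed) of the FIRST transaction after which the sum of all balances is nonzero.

Answer: 3

Derivation:
After txn 1: dr=135 cr=135 sum_balances=0
After txn 2: dr=169 cr=169 sum_balances=0
After txn 3: dr=16 cr=63 sum_balances=-47
After txn 4: dr=183 cr=183 sum_balances=-47
After txn 5: dr=426 cr=426 sum_balances=-47
After txn 6: dr=336 cr=336 sum_balances=-47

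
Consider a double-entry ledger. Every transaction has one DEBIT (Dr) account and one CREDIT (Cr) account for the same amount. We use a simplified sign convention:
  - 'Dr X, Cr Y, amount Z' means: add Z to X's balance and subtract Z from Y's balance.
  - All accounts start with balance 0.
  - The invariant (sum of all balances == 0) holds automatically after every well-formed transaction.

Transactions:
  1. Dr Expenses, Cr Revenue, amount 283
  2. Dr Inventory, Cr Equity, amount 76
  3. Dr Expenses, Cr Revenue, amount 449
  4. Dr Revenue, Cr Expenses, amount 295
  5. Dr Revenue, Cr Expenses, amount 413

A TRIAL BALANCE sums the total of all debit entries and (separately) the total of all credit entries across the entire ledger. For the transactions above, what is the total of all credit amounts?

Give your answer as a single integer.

Txn 1: credit+=283
Txn 2: credit+=76
Txn 3: credit+=449
Txn 4: credit+=295
Txn 5: credit+=413
Total credits = 1516

Answer: 1516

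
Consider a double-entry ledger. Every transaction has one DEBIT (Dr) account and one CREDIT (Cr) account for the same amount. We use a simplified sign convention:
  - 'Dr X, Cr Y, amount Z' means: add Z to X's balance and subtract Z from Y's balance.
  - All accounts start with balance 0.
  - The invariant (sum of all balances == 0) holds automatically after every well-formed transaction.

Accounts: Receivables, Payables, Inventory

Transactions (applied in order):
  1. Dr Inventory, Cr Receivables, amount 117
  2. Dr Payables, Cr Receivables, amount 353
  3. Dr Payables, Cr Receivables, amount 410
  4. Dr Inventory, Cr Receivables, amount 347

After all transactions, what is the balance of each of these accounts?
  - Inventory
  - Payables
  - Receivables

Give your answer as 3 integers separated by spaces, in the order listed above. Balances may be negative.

Answer: 464 763 -1227

Derivation:
After txn 1 (Dr Inventory, Cr Receivables, amount 117): Inventory=117 Receivables=-117
After txn 2 (Dr Payables, Cr Receivables, amount 353): Inventory=117 Payables=353 Receivables=-470
After txn 3 (Dr Payables, Cr Receivables, amount 410): Inventory=117 Payables=763 Receivables=-880
After txn 4 (Dr Inventory, Cr Receivables, amount 347): Inventory=464 Payables=763 Receivables=-1227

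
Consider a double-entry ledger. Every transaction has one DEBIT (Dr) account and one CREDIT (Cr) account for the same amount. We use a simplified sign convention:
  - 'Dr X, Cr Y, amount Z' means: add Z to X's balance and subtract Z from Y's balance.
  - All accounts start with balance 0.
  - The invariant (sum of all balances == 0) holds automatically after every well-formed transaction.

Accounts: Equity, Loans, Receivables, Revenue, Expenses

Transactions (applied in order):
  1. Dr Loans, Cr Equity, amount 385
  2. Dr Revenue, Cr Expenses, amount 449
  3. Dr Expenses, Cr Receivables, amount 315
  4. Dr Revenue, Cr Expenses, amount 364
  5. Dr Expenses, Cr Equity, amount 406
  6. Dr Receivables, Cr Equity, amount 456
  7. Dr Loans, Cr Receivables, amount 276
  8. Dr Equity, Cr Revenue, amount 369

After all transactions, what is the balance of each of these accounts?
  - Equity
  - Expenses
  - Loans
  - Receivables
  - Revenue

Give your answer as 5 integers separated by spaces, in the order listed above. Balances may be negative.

After txn 1 (Dr Loans, Cr Equity, amount 385): Equity=-385 Loans=385
After txn 2 (Dr Revenue, Cr Expenses, amount 449): Equity=-385 Expenses=-449 Loans=385 Revenue=449
After txn 3 (Dr Expenses, Cr Receivables, amount 315): Equity=-385 Expenses=-134 Loans=385 Receivables=-315 Revenue=449
After txn 4 (Dr Revenue, Cr Expenses, amount 364): Equity=-385 Expenses=-498 Loans=385 Receivables=-315 Revenue=813
After txn 5 (Dr Expenses, Cr Equity, amount 406): Equity=-791 Expenses=-92 Loans=385 Receivables=-315 Revenue=813
After txn 6 (Dr Receivables, Cr Equity, amount 456): Equity=-1247 Expenses=-92 Loans=385 Receivables=141 Revenue=813
After txn 7 (Dr Loans, Cr Receivables, amount 276): Equity=-1247 Expenses=-92 Loans=661 Receivables=-135 Revenue=813
After txn 8 (Dr Equity, Cr Revenue, amount 369): Equity=-878 Expenses=-92 Loans=661 Receivables=-135 Revenue=444

Answer: -878 -92 661 -135 444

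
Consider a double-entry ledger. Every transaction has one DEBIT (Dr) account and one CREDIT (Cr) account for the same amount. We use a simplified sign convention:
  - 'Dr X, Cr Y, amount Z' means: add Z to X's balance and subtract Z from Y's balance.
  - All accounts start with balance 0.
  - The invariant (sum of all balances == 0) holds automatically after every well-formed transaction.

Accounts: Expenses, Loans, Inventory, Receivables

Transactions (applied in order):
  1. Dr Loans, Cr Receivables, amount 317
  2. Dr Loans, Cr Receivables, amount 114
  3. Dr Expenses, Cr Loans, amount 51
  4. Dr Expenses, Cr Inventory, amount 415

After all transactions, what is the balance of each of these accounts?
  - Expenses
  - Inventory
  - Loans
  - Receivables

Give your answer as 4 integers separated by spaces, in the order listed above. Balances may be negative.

After txn 1 (Dr Loans, Cr Receivables, amount 317): Loans=317 Receivables=-317
After txn 2 (Dr Loans, Cr Receivables, amount 114): Loans=431 Receivables=-431
After txn 3 (Dr Expenses, Cr Loans, amount 51): Expenses=51 Loans=380 Receivables=-431
After txn 4 (Dr Expenses, Cr Inventory, amount 415): Expenses=466 Inventory=-415 Loans=380 Receivables=-431

Answer: 466 -415 380 -431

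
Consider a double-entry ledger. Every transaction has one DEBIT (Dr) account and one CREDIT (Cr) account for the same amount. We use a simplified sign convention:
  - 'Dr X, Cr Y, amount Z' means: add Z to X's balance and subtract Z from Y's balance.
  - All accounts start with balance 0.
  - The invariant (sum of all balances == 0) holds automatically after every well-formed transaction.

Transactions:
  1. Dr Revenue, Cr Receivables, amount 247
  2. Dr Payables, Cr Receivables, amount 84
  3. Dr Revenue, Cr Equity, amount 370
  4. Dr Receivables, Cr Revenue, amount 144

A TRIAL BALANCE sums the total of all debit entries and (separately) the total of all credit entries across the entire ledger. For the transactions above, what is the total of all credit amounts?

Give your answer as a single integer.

Txn 1: credit+=247
Txn 2: credit+=84
Txn 3: credit+=370
Txn 4: credit+=144
Total credits = 845

Answer: 845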